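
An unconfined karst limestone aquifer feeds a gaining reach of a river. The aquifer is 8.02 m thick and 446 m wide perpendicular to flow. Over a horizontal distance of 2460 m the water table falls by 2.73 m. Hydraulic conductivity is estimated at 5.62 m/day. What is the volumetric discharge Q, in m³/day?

22.3

Cross-sectional area A = 446 × 8.02 = 3577 m².
Hydraulic gradient i = Δh / L = 2.73 / 2460 = 0.001110.
Darcy's law: Q = K · A · i = 5.620 × 3577 × 0.001110 = 22.31 m³/day.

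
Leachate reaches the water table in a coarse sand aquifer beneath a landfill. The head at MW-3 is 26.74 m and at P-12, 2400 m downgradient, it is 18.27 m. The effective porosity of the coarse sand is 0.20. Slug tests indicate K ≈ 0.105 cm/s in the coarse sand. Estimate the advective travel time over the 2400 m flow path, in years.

Convert K: 0.105 cm/s × 864 = 90.72 m/day.
Hydraulic gradient i = (26.74 − 18.27) / 2400 = 8.47 / 2400 = 0.003529.
Darcy flux q = K · i = 90.72 × 0.003529 = 0.3202 m/day.
Seepage velocity v = q / n_e = 0.3202 / 0.20 = 1.601 m/day.
Travel time t = L / v = 2400 / 1.601 = 1499 days = 4.105 years.

4.10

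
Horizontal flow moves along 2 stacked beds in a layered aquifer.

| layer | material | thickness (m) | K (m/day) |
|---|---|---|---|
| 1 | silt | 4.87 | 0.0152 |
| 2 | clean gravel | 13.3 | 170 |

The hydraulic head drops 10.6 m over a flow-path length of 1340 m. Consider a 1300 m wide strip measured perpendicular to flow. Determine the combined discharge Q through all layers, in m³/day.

23300

Flow is parallel to layering, so each bed carries its own Darcy discharge and the transmissivities add.
Σ(K_i·b_i) = 0.0152×4.87 + 170×13.3 = 2261 m²/day.
Hydraulic gradient i = Δh / L = 10.6 / 1340 = 0.007910.
Q = Σ(K_i·b_i) · W · i = 2261 × 1300 × 0.007910 = 23252 m³/day.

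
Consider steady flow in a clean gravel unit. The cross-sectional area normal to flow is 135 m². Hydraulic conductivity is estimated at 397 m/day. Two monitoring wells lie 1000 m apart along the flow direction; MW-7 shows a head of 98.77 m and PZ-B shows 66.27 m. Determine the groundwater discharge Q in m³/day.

1740

Hydraulic gradient i = (98.77 − 66.27) / 1000 = 32.5 / 1000 = 0.03250.
Darcy's law: Q = K · A · i = 397.0 × 135.0 × 0.03250 = 1742 m³/day.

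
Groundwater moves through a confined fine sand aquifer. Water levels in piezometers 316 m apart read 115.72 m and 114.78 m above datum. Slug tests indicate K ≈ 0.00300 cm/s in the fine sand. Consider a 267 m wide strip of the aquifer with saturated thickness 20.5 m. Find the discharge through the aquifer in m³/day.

42.2

Convert K: 0.00300 cm/s × 864 = 2.592 m/day.
Cross-sectional area A = 267 × 20.5 = 5474 m².
Hydraulic gradient i = (115.72 − 114.78) / 316 = 0.94 / 316 = 0.002975.
Darcy's law: Q = K · A · i = 2.592 × 5474 × 0.002975 = 42.20 m³/day.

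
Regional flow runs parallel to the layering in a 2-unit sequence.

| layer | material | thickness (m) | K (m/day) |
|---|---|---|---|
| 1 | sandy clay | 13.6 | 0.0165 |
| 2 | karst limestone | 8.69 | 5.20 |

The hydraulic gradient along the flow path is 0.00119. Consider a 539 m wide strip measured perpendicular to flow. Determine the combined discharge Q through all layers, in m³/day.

Flow is parallel to layering, so each bed carries its own Darcy discharge and the transmissivities add.
Σ(K_i·b_i) = 0.0165×13.6 + 5.20×8.69 = 45.41 m²/day.
Hydraulic gradient i = 0.00119.
Q = Σ(K_i·b_i) · W · i = 45.41 × 539 × 0.001190 = 29.13 m³/day.

29.1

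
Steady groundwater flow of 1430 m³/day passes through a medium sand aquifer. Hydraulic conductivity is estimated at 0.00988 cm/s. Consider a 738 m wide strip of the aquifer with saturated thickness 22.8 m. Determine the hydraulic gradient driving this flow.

Convert K: 0.00988 cm/s × 864 = 8.536 m/day.
Cross-sectional area A = 738 × 22.8 = 16826 m².
From Q = K·A·i, i = Q / (K·A) = 1430 / (8.536 × 16826) = 0.009956.

0.00996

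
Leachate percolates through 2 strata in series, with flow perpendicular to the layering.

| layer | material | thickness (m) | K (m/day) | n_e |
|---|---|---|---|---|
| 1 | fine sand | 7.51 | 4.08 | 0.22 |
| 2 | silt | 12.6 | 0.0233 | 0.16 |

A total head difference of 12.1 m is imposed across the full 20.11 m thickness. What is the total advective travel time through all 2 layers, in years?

0.450

With flow normal to the layers, continuity requires the same specific discharge q through every layer.
Σ(b_i/K_i) = 7.51/4.08 + 12.6/0.0233 = 542.6 d.
q = Δh / Σ(b_i/K_i) = 12.1 / 542.6 = 0.02230 m/day.
In each layer the seepage velocity is v_i = q/n_i, so the layer transit time is t_i = b_i·n_i / q:
  layer 1 (fine sand): t_1 = 7.51 × 0.22 / 0.02230 = 74.09 d
  layer 2 (silt): t_2 = 12.6 × 0.16 / 0.02230 = 90.41 d
Total t = Σ t_i = 164.5 days = 0.4504 years.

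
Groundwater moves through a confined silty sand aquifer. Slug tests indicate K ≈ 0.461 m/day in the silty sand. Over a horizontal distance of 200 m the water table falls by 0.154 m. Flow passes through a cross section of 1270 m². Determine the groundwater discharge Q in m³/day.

Hydraulic gradient i = Δh / L = 0.154 / 200 = 0.0007700.
Darcy's law: Q = K · A · i = 0.4610 × 1270 × 0.0007700 = 0.4508 m³/day.

0.451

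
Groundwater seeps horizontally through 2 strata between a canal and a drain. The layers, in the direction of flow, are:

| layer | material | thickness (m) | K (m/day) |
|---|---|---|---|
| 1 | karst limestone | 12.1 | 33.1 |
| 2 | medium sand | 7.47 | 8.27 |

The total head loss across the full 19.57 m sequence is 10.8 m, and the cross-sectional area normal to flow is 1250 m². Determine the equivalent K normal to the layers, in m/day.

15.4

Flow is perpendicular to layering, so the layers act in series and the equivalent K is the thickness-weighted harmonic mean.
Total thickness L = 12.1 + 7.47 = 19.57 m.
Σ(b_i/K_i) = 12.1/33.1 + 7.47/8.27 = 1.269 d.
K_eq = L / Σ(b_i/K_i) = 19.57 / 1.269 = 15.42 m/day.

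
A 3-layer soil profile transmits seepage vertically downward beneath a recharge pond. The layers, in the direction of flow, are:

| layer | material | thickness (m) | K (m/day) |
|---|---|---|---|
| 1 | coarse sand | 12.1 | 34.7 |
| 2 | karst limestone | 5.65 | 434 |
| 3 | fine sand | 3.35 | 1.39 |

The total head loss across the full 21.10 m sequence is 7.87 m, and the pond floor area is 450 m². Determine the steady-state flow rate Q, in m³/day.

1280

Flow is perpendicular to layering, so the layers act in series and the equivalent K is the thickness-weighted harmonic mean.
Total thickness L = 12.1 + 5.65 + 3.35 = 21.10 m.
Σ(b_i/K_i) = 12.1/34.7 + 5.65/434 + 3.35/1.39 = 2.772 d.
K_eq = L / Σ(b_i/K_i) = 21.10 / 2.772 = 7.612 m/day.
Q = K_eq · A · (Δh/L) = 7.612 × 450 × (7.87/21.10) = 1278 m³/day.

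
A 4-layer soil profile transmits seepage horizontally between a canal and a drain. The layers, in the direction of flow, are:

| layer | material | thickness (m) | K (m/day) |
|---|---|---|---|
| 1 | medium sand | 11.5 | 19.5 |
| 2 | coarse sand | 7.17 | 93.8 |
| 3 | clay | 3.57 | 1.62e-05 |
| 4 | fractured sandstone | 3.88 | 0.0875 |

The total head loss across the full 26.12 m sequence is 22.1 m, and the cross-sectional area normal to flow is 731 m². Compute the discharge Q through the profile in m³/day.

Flow is perpendicular to layering, so the layers act in series and the equivalent K is the thickness-weighted harmonic mean.
Total thickness L = 11.5 + 7.17 + 3.57 + 3.88 = 26.12 m.
Σ(b_i/K_i) = 11.5/19.5 + 7.17/93.8 + 3.57/1.62e-05 + 3.88/0.0875 = 2.204e+05 d.
K_eq = L / Σ(b_i/K_i) = 26.12 / 2.204e+05 = 0.0001185 m/day.
Q = K_eq · A · (Δh/L) = 0.0001185 × 731 × (22.1/26.12) = 0.07329 m³/day.

0.0733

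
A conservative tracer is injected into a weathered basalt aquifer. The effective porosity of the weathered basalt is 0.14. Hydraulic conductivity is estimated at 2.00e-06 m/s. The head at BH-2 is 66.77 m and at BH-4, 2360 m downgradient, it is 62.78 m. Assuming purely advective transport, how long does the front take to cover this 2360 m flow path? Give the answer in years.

Convert K: 2.00e-06 m/s × 86400 = 0.1728 m/day.
Hydraulic gradient i = (66.77 − 62.78) / 2360 = 3.99 / 2360 = 0.001691.
Darcy flux q = K · i = 0.1728 × 0.001691 = 0.0002921 m/day.
Seepage velocity v = q / n_e = 0.0002921 / 0.14 = 0.002087 m/day.
Travel time t = L / v = 2360 / 0.002087 = 1.131e+06 days = 3096 years.

3100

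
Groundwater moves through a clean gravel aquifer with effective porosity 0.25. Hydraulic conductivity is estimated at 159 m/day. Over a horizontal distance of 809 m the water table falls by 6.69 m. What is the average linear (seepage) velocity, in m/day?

5.26

Hydraulic gradient i = Δh / L = 6.69 / 809 = 0.008269.
Darcy flux q = K · i = 159.0 × 0.008269 = 1.315 m/day.
Seepage velocity v = q / n_e = 1.315 / 0.25 = 5.259 m/day.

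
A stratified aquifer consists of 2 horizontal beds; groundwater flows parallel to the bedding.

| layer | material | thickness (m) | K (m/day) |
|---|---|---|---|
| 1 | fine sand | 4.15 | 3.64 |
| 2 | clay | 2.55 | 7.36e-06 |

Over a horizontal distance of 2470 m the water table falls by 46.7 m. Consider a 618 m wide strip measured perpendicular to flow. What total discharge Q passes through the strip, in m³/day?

177

Flow is parallel to layering, so each bed carries its own Darcy discharge and the transmissivities add.
Σ(K_i·b_i) = 3.64×4.15 + 7.36e-06×2.55 = 15.11 m²/day.
Hydraulic gradient i = Δh / L = 46.7 / 2470 = 0.01891.
Q = Σ(K_i·b_i) · W · i = 15.11 × 618 × 0.01891 = 176.5 m³/day.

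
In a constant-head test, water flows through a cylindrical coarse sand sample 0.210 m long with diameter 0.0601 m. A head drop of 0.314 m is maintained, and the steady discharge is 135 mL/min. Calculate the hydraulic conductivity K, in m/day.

45.8

Cross-sectional area A = π·(d/2)² = π × (0.0601/2)² = 0.002837 m².
Convert discharge: 135 mL/min = 2.250e-06 m³/s.
Darcy's law rearranged: K = Q·L / (A·Δh) = 2.250e-06 × 0.210 / (0.002837 × 0.314) = 0.0005304 m/s = 45.83 m/day.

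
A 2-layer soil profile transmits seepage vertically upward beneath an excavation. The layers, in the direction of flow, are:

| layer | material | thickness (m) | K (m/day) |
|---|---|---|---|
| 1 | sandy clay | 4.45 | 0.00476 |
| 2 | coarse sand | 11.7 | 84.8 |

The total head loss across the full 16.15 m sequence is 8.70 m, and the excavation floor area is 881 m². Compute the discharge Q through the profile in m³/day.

8.20

Flow is perpendicular to layering, so the layers act in series and the equivalent K is the thickness-weighted harmonic mean.
Total thickness L = 4.45 + 11.7 = 16.15 m.
Σ(b_i/K_i) = 4.45/0.00476 + 11.7/84.8 = 935.0 d.
K_eq = L / Σ(b_i/K_i) = 16.15 / 935.0 = 0.01727 m/day.
Q = K_eq · A · (Δh/L) = 0.01727 × 881 × (8.70/16.15) = 8.197 m³/day.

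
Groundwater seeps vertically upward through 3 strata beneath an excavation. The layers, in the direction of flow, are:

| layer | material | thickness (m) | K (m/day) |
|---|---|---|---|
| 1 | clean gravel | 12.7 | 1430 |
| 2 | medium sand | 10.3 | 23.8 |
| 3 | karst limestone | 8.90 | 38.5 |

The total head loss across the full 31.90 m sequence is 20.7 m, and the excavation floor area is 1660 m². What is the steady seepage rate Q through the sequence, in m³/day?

51100

Flow is perpendicular to layering, so the layers act in series and the equivalent K is the thickness-weighted harmonic mean.
Total thickness L = 12.7 + 10.3 + 8.90 = 31.90 m.
Σ(b_i/K_i) = 12.7/1430 + 10.3/23.8 + 8.90/38.5 = 0.6728 d.
K_eq = L / Σ(b_i/K_i) = 31.90 / 0.6728 = 47.41 m/day.
Q = K_eq · A · (Δh/L) = 47.41 × 1660 × (20.7/31.90) = 51071 m³/day.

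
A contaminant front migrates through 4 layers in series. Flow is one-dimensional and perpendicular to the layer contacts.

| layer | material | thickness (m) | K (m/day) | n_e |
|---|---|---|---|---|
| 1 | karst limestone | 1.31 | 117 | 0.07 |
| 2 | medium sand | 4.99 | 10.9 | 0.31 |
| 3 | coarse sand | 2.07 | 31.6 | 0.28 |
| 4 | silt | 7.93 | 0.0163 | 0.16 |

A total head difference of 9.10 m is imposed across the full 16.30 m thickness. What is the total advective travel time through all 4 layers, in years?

0.511

With flow normal to the layers, continuity requires the same specific discharge q through every layer.
Σ(b_i/K_i) = 1.31/117 + 4.99/10.9 + 2.07/31.6 + 7.93/0.0163 = 487.0 d.
q = Δh / Σ(b_i/K_i) = 9.10 / 487.0 = 0.01868 m/day.
In each layer the seepage velocity is v_i = q/n_i, so the layer transit time is t_i = b_i·n_i / q:
  layer 1 (karst limestone): t_1 = 1.31 × 0.07 / 0.01868 = 4.908 d
  layer 2 (medium sand): t_2 = 4.99 × 0.31 / 0.01868 = 82.79 d
  layer 3 (coarse sand): t_3 = 2.07 × 0.28 / 0.01868 = 31.02 d
  layer 4 (silt): t_4 = 7.93 × 0.16 / 0.01868 = 67.91 d
Total t = Σ t_i = 186.6 days = 0.5110 years.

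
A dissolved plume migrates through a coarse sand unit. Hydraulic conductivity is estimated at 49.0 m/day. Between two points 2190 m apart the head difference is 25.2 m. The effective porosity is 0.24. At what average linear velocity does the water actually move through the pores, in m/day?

2.35

Hydraulic gradient i = Δh / L = 25.2 / 2190 = 0.01151.
Darcy flux q = K · i = 49.00 × 0.01151 = 0.5638 m/day.
Seepage velocity v = q / n_e = 0.5638 / 0.24 = 2.349 m/day.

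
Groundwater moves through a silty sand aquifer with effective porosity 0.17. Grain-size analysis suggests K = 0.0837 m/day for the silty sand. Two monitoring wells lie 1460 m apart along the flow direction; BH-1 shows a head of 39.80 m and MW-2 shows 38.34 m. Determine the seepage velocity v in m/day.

Hydraulic gradient i = (39.80 − 38.34) / 1460 = 1.46 / 1460 = 0.001000.
Darcy flux q = K · i = 0.08370 × 0.001000 = 8.370e-05 m/day.
Seepage velocity v = q / n_e = 8.370e-05 / 0.17 = 0.0004924 m/day.

0.000492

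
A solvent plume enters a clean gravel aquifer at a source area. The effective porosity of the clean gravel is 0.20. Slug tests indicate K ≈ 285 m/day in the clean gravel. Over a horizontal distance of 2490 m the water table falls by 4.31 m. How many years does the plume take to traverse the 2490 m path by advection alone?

2.76

Hydraulic gradient i = Δh / L = 4.31 / 2490 = 0.001731.
Darcy flux q = K · i = 285.0 × 0.001731 = 0.4933 m/day.
Seepage velocity v = q / n_e = 0.4933 / 0.20 = 2.467 m/day.
Travel time t = L / v = 2490 / 2.467 = 1010 days = 2.764 years.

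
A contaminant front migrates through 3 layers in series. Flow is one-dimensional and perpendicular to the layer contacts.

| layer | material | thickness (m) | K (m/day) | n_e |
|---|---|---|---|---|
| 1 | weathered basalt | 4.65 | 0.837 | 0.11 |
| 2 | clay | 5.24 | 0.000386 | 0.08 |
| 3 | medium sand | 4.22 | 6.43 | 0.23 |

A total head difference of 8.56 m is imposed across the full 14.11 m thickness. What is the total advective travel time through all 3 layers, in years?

8.26

With flow normal to the layers, continuity requires the same specific discharge q through every layer.
Σ(b_i/K_i) = 4.65/0.837 + 5.24/0.000386 + 4.22/6.43 = 13581 d.
q = Δh / Σ(b_i/K_i) = 8.56 / 13581 = 0.0006303 m/day.
In each layer the seepage velocity is v_i = q/n_i, so the layer transit time is t_i = b_i·n_i / q:
  layer 1 (weathered basalt): t_1 = 4.65 × 0.11 / 0.0006303 = 811.5 d
  layer 2 (clay): t_2 = 5.24 × 0.08 / 0.0006303 = 665.1 d
  layer 3 (medium sand): t_3 = 4.22 × 0.23 / 0.0006303 = 1540 d
Total t = Σ t_i = 3017 days = 8.259 years.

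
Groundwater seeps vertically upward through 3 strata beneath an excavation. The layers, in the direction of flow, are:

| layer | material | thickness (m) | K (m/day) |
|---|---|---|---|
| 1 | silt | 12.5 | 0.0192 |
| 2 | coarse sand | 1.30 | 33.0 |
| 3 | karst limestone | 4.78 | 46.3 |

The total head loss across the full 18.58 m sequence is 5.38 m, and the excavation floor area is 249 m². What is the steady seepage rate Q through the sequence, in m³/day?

2.06

Flow is perpendicular to layering, so the layers act in series and the equivalent K is the thickness-weighted harmonic mean.
Total thickness L = 12.5 + 1.30 + 4.78 = 18.58 m.
Σ(b_i/K_i) = 12.5/0.0192 + 1.30/33.0 + 4.78/46.3 = 651.2 d.
K_eq = L / Σ(b_i/K_i) = 18.58 / 651.2 = 0.02853 m/day.
Q = K_eq · A · (Δh/L) = 0.02853 × 249 × (5.38/18.58) = 2.057 m³/day.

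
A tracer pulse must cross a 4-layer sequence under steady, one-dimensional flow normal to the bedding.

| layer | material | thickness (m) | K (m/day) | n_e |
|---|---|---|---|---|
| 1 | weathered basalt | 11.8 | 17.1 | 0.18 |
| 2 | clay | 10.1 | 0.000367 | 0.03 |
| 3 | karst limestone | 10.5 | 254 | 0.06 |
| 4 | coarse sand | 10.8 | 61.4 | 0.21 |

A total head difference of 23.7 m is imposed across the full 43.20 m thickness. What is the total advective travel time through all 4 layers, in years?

With flow normal to the layers, continuity requires the same specific discharge q through every layer.
Σ(b_i/K_i) = 11.8/17.1 + 10.1/0.000367 + 10.5/254 + 10.8/61.4 = 27521 d.
q = Δh / Σ(b_i/K_i) = 23.7 / 27521 = 0.0008611 m/day.
In each layer the seepage velocity is v_i = q/n_i, so the layer transit time is t_i = b_i·n_i / q:
  layer 1 (weathered basalt): t_1 = 11.8 × 0.18 / 0.0008611 = 2466 d
  layer 2 (clay): t_2 = 10.1 × 0.03 / 0.0008611 = 351.9 d
  layer 3 (karst limestone): t_3 = 10.5 × 0.06 / 0.0008611 = 731.6 d
  layer 4 (coarse sand): t_4 = 10.8 × 0.21 / 0.0008611 = 2634 d
Total t = Σ t_i = 6184 days = 16.93 years.

16.9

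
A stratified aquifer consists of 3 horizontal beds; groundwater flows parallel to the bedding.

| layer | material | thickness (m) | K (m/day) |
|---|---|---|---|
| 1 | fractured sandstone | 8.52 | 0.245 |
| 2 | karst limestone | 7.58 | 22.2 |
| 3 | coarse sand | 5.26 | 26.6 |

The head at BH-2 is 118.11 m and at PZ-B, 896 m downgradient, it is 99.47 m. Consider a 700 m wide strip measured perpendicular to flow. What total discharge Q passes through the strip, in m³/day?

Flow is parallel to layering, so each bed carries its own Darcy discharge and the transmissivities add.
Σ(K_i·b_i) = 0.245×8.52 + 22.2×7.58 + 26.6×5.26 = 310.3 m²/day.
Hydraulic gradient i = (118.11 − 99.47) / 896 = 18.64 / 896 = 0.02080.
Q = Σ(K_i·b_i) · W · i = 310.3 × 700 × 0.02080 = 4518 m³/day.

4520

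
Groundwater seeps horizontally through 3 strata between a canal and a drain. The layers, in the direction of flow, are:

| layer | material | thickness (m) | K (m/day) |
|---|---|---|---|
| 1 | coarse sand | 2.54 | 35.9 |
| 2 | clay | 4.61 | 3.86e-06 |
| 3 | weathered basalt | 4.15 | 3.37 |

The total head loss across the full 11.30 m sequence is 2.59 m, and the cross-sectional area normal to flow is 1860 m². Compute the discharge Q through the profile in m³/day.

Flow is perpendicular to layering, so the layers act in series and the equivalent K is the thickness-weighted harmonic mean.
Total thickness L = 2.54 + 4.61 + 4.15 = 11.30 m.
Σ(b_i/K_i) = 2.54/35.9 + 4.61/3.86e-06 + 4.15/3.37 = 1.194e+06 d.
K_eq = L / Σ(b_i/K_i) = 11.30 / 1.194e+06 = 9.462e-06 m/day.
Q = K_eq · A · (Δh/L) = 9.462e-06 × 1860 × (2.59/11.30) = 0.004034 m³/day.

0.00403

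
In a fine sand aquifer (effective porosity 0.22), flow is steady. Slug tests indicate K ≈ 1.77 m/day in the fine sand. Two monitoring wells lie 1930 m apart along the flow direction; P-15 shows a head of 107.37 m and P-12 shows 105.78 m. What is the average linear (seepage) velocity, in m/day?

0.00663

Hydraulic gradient i = (107.37 − 105.78) / 1930 = 1.59 / 1930 = 0.0008238.
Darcy flux q = K · i = 1.770 × 0.0008238 = 0.001458 m/day.
Seepage velocity v = q / n_e = 0.001458 / 0.22 = 0.006628 m/day.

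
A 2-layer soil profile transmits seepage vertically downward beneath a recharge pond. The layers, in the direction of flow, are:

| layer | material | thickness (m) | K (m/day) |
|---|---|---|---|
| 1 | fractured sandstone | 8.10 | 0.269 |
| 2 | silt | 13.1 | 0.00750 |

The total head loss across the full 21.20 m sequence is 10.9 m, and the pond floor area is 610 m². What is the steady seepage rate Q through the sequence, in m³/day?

Flow is perpendicular to layering, so the layers act in series and the equivalent K is the thickness-weighted harmonic mean.
Total thickness L = 8.10 + 13.1 = 21.20 m.
Σ(b_i/K_i) = 8.10/0.269 + 13.1/0.00750 = 1777 d.
K_eq = L / Σ(b_i/K_i) = 21.20 / 1777 = 0.01193 m/day.
Q = K_eq · A · (Δh/L) = 0.01193 × 610 × (10.9/21.20) = 3.742 m³/day.

3.74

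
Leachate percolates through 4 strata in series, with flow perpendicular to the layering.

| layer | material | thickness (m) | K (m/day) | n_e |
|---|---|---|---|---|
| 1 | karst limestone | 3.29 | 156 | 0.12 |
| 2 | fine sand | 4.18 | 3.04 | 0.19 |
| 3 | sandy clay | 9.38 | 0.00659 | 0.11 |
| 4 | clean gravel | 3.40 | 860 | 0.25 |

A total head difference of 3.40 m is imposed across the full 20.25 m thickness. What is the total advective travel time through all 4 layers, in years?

With flow normal to the layers, continuity requires the same specific discharge q through every layer.
Σ(b_i/K_i) = 3.29/156 + 4.18/3.04 + 9.38/0.00659 + 3.40/860 = 1425 d.
q = Δh / Σ(b_i/K_i) = 3.40 / 1425 = 0.002386 m/day.
In each layer the seepage velocity is v_i = q/n_i, so the layer transit time is t_i = b_i·n_i / q:
  layer 1 (karst limestone): t_1 = 3.29 × 0.12 / 0.002386 = 165.4 d
  layer 2 (fine sand): t_2 = 4.18 × 0.19 / 0.002386 = 332.8 d
  layer 3 (sandy clay): t_3 = 9.38 × 0.11 / 0.002386 = 432.4 d
  layer 4 (clean gravel): t_4 = 3.40 × 0.25 / 0.002386 = 356.2 d
Total t = Σ t_i = 1287 days = 3.523 years.

3.52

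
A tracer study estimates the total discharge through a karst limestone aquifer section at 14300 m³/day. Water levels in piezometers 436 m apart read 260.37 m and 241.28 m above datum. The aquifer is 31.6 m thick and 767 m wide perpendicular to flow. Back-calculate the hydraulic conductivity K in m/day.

Cross-sectional area A = 767 × 31.6 = 24237 m².
Hydraulic gradient i = (260.37 − 241.28) / 436 = 19.09 / 436 = 0.04378.
From Q = K·A·i, K = Q / (A·i) = 14300 / (24237 × 0.04378) = 13.48 m/day.

13.5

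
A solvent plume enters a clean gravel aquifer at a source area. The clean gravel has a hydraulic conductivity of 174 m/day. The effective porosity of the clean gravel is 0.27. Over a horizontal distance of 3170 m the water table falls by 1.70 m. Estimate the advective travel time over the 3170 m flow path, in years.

25.1

Hydraulic gradient i = Δh / L = 1.70 / 3170 = 0.0005363.
Darcy flux q = K · i = 174.0 × 0.0005363 = 0.09331 m/day.
Seepage velocity v = q / n_e = 0.09331 / 0.27 = 0.3456 m/day.
Travel time t = L / v = 3170 / 0.3456 = 9172 days = 25.11 years.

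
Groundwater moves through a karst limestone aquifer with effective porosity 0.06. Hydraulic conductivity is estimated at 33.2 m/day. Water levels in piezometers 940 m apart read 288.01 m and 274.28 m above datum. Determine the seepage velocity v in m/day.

8.08

Hydraulic gradient i = (288.01 − 274.28) / 940 = 13.73 / 940 = 0.01461.
Darcy flux q = K · i = 33.20 × 0.01461 = 0.4849 m/day.
Seepage velocity v = q / n_e = 0.4849 / 0.06 = 8.082 m/day.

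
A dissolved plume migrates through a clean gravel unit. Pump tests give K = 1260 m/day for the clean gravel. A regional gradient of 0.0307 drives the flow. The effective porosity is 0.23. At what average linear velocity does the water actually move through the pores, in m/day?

168

Hydraulic gradient i = 0.0307.
Darcy flux q = K · i = 1260 × 0.03070 = 38.68 m/day.
Seepage velocity v = q / n_e = 38.68 / 0.23 = 168.2 m/day.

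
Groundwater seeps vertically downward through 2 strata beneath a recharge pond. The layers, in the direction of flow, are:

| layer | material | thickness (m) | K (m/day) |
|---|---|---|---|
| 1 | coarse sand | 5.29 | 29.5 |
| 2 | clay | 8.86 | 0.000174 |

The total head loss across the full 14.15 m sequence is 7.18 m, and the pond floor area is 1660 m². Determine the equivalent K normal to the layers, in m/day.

Flow is perpendicular to layering, so the layers act in series and the equivalent K is the thickness-weighted harmonic mean.
Total thickness L = 5.29 + 8.86 = 14.15 m.
Σ(b_i/K_i) = 5.29/29.5 + 8.86/0.000174 = 50920 d.
K_eq = L / Σ(b_i/K_i) = 14.15 / 50920 = 0.0002779 m/day.

0.000278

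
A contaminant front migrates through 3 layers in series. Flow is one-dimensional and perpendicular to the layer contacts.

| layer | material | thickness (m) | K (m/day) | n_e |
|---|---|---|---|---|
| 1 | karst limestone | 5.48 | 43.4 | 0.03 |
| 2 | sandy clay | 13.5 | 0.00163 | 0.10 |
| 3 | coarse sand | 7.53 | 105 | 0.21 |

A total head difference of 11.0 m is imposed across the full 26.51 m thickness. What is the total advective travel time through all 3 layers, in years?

6.38

With flow normal to the layers, continuity requires the same specific discharge q through every layer.
Σ(b_i/K_i) = 5.48/43.4 + 13.5/0.00163 + 7.53/105 = 8282 d.
q = Δh / Σ(b_i/K_i) = 11.0 / 8282 = 0.001328 m/day.
In each layer the seepage velocity is v_i = q/n_i, so the layer transit time is t_i = b_i·n_i / q:
  layer 1 (karst limestone): t_1 = 5.48 × 0.03 / 0.001328 = 123.8 d
  layer 2 (sandy clay): t_2 = 13.5 × 0.10 / 0.001328 = 1016 d
  layer 3 (coarse sand): t_3 = 7.53 × 0.21 / 0.001328 = 1191 d
Total t = Σ t_i = 2331 days = 6.382 years.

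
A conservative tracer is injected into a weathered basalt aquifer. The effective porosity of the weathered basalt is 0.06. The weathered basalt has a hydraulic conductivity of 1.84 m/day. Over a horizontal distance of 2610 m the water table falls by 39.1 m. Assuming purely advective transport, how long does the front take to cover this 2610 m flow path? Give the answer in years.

15.6

Hydraulic gradient i = Δh / L = 39.1 / 2610 = 0.01498.
Darcy flux q = K · i = 1.840 × 0.01498 = 0.02756 m/day.
Seepage velocity v = q / n_e = 0.02756 / 0.06 = 0.4594 m/day.
Travel time t = L / v = 2610 / 0.4594 = 5681 days = 15.55 years.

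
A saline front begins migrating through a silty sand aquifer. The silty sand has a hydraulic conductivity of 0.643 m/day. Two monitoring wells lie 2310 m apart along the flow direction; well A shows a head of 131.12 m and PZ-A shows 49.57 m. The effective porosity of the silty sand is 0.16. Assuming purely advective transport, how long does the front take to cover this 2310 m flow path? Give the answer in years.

Hydraulic gradient i = (131.12 − 49.57) / 2310 = 81.55 / 2310 = 0.03530.
Darcy flux q = K · i = 0.6430 × 0.03530 = 0.02270 m/day.
Seepage velocity v = q / n_e = 0.02270 / 0.16 = 0.1419 m/day.
Travel time t = L / v = 2310 / 0.1419 = 16282 days = 44.58 years.

44.6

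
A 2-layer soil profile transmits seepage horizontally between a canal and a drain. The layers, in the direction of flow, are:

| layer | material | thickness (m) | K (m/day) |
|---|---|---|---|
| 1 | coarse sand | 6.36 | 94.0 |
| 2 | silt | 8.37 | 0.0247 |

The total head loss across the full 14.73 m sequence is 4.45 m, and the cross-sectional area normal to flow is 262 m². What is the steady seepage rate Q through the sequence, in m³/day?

Flow is perpendicular to layering, so the layers act in series and the equivalent K is the thickness-weighted harmonic mean.
Total thickness L = 6.36 + 8.37 = 14.73 m.
Σ(b_i/K_i) = 6.36/94.0 + 8.37/0.0247 = 338.9 d.
K_eq = L / Σ(b_i/K_i) = 14.73 / 338.9 = 0.04346 m/day.
Q = K_eq · A · (Δh/L) = 0.04346 × 262 × (4.45/14.73) = 3.440 m³/day.

3.44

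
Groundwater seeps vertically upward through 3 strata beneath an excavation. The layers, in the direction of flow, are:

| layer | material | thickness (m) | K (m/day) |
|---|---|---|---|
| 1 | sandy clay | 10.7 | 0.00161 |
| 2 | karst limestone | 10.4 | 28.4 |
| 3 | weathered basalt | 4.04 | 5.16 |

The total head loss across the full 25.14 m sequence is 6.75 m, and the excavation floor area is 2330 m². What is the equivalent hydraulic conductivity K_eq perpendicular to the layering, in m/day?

0.00378

Flow is perpendicular to layering, so the layers act in series and the equivalent K is the thickness-weighted harmonic mean.
Total thickness L = 10.7 + 10.4 + 4.04 = 25.14 m.
Σ(b_i/K_i) = 10.7/0.00161 + 10.4/28.4 + 4.04/5.16 = 6647 d.
K_eq = L / Σ(b_i/K_i) = 25.14 / 6647 = 0.003782 m/day.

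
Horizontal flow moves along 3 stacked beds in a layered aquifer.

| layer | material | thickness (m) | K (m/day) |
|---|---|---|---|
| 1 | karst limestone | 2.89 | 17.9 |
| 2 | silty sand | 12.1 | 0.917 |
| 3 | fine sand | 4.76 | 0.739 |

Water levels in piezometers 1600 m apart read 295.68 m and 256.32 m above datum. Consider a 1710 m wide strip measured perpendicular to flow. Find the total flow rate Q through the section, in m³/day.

Flow is parallel to layering, so each bed carries its own Darcy discharge and the transmissivities add.
Σ(K_i·b_i) = 17.9×2.89 + 0.917×12.1 + 0.739×4.76 = 66.34 m²/day.
Hydraulic gradient i = (295.68 − 256.32) / 1600 = 39.36 / 1600 = 0.02460.
Q = Σ(K_i·b_i) · W · i = 66.34 × 1710 × 0.02460 = 2791 m³/day.

2790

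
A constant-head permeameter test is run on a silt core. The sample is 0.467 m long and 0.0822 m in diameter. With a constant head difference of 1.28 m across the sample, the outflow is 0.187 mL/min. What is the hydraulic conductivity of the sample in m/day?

Cross-sectional area A = π·(d/2)² = π × (0.0822/2)² = 0.005307 m².
Convert discharge: 0.187 mL/min = 3.117e-09 m³/s.
Darcy's law rearranged: K = Q·L / (A·Δh) = 3.117e-09 × 0.467 / (0.005307 × 1.28) = 2.143e-07 m/s = 0.01851 m/day.

0.0185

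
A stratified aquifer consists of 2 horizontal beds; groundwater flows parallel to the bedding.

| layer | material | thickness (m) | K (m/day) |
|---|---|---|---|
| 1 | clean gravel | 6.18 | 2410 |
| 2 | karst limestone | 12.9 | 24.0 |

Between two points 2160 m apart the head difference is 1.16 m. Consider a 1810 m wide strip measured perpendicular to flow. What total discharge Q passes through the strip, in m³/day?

14800

Flow is parallel to layering, so each bed carries its own Darcy discharge and the transmissivities add.
Σ(K_i·b_i) = 2410×6.18 + 24.0×12.9 = 15203 m²/day.
Hydraulic gradient i = Δh / L = 1.16 / 2160 = 0.0005370.
Q = Σ(K_i·b_i) · W · i = 15203 × 1810 × 0.0005370 = 14778 m³/day.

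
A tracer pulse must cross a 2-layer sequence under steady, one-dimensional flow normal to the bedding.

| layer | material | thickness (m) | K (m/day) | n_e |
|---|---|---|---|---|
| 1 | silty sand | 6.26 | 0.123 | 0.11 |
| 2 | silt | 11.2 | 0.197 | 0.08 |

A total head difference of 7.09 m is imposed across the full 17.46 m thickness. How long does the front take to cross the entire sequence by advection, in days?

With flow normal to the layers, continuity requires the same specific discharge q through every layer.
Σ(b_i/K_i) = 6.26/0.123 + 11.2/0.197 = 107.7 d.
q = Δh / Σ(b_i/K_i) = 7.09 / 107.7 = 0.06580 m/day.
In each layer the seepage velocity is v_i = q/n_i, so the layer transit time is t_i = b_i·n_i / q:
  layer 1 (silty sand): t_1 = 6.26 × 0.11 / 0.06580 = 10.46 d
  layer 2 (silt): t_2 = 11.2 × 0.08 / 0.06580 = 13.62 d
Total t = Σ t_i = 24.08 days.

24.1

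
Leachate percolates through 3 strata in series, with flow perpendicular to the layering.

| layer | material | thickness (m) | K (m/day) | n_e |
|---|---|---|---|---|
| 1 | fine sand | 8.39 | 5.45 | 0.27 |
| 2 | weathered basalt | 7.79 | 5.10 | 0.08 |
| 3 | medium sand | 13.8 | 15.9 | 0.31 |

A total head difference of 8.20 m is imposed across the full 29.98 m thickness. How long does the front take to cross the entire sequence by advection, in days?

3.44

With flow normal to the layers, continuity requires the same specific discharge q through every layer.
Σ(b_i/K_i) = 8.39/5.45 + 7.79/5.10 + 13.8/15.9 = 3.935 d.
q = Δh / Σ(b_i/K_i) = 8.20 / 3.935 = 2.084 m/day.
In each layer the seepage velocity is v_i = q/n_i, so the layer transit time is t_i = b_i·n_i / q:
  layer 1 (fine sand): t_1 = 8.39 × 0.27 / 2.084 = 1.087 d
  layer 2 (weathered basalt): t_2 = 7.79 × 0.08 / 2.084 = 0.2990 d
  layer 3 (medium sand): t_3 = 13.8 × 0.31 / 2.084 = 2.053 d
Total t = Σ t_i = 3.439 days.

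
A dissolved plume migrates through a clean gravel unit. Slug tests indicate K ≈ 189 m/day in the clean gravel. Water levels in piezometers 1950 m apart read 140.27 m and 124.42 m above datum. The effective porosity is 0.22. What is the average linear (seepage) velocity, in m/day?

Hydraulic gradient i = (140.27 − 124.42) / 1950 = 15.85 / 1950 = 0.008128.
Darcy flux q = K · i = 189.0 × 0.008128 = 1.536 m/day.
Seepage velocity v = q / n_e = 1.536 / 0.22 = 6.983 m/day.

6.98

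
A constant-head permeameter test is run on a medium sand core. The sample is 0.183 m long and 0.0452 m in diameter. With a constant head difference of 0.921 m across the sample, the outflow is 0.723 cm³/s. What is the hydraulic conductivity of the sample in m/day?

7.74

Cross-sectional area A = π·(d/2)² = π × (0.0452/2)² = 0.001605 m².
Convert discharge: 0.723 cm³/s = 7.230e-07 m³/s.
Darcy's law rearranged: K = Q·L / (A·Δh) = 7.230e-07 × 0.183 / (0.001605 × 0.921) = 8.953e-05 m/s = 7.735 m/day.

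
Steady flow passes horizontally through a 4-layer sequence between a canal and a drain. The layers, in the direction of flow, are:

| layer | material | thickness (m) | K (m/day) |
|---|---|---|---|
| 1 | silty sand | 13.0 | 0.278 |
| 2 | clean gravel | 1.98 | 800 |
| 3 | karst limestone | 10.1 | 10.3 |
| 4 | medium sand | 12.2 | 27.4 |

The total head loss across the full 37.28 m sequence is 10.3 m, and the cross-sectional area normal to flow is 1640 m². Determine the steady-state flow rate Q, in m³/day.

351

Flow is perpendicular to layering, so the layers act in series and the equivalent K is the thickness-weighted harmonic mean.
Total thickness L = 13.0 + 1.98 + 10.1 + 12.2 = 37.28 m.
Σ(b_i/K_i) = 13.0/0.278 + 1.98/800 + 10.1/10.3 + 12.2/27.4 = 48.19 d.
K_eq = L / Σ(b_i/K_i) = 37.28 / 48.19 = 0.7736 m/day.
Q = K_eq · A · (Δh/L) = 0.7736 × 1640 × (10.3/37.28) = 350.5 m³/day.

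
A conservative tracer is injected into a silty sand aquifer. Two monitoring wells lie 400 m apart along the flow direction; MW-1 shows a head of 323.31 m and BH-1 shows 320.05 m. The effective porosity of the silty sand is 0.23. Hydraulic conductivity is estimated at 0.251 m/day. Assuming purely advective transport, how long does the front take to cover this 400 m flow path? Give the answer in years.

123

Hydraulic gradient i = (323.31 − 320.05) / 400 = 3.26 / 400 = 0.008150.
Darcy flux q = K · i = 0.2510 × 0.008150 = 0.002046 m/day.
Seepage velocity v = q / n_e = 0.002046 / 0.23 = 0.008894 m/day.
Travel time t = L / v = 400 / 0.008894 = 44973 days = 123.1 years.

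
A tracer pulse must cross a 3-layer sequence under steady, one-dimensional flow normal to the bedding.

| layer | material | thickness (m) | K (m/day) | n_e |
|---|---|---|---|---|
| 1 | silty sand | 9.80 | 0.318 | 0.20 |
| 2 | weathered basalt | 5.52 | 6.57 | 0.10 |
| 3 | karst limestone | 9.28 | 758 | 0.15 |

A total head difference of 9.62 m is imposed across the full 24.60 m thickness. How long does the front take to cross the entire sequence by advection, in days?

With flow normal to the layers, continuity requires the same specific discharge q through every layer.
Σ(b_i/K_i) = 9.80/0.318 + 5.52/6.57 + 9.28/758 = 31.67 d.
q = Δh / Σ(b_i/K_i) = 9.62 / 31.67 = 0.3038 m/day.
In each layer the seepage velocity is v_i = q/n_i, so the layer transit time is t_i = b_i·n_i / q:
  layer 1 (silty sand): t_1 = 9.80 × 0.20 / 0.3038 = 6.453 d
  layer 2 (weathered basalt): t_2 = 5.52 × 0.10 / 0.3038 = 1.817 d
  layer 3 (karst limestone): t_3 = 9.28 × 0.15 / 0.3038 = 4.583 d
Total t = Σ t_i = 12.85 days.

12.9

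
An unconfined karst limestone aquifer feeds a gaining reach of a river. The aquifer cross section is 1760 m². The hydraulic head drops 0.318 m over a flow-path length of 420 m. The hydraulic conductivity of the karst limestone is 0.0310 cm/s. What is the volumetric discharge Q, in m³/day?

35.7

Convert K: 0.0310 cm/s × 864 = 26.78 m/day.
Hydraulic gradient i = Δh / L = 0.318 / 420 = 0.0007571.
Darcy's law: Q = K · A · i = 26.78 × 1760 × 0.0007571 = 35.69 m³/day.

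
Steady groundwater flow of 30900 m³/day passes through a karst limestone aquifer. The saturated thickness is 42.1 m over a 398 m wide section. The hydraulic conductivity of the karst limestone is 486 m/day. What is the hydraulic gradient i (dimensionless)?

Cross-sectional area A = 398 × 42.1 = 16756 m².
From Q = K·A·i, i = Q / (K·A) = 30900 / (486.0 × 16756) = 0.003795.

0.00379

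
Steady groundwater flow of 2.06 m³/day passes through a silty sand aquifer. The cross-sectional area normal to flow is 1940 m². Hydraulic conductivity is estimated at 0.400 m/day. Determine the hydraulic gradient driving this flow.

0.00265

From Q = K·A·i, i = Q / (K·A) = 2.06 / (0.4000 × 1940) = 0.002655.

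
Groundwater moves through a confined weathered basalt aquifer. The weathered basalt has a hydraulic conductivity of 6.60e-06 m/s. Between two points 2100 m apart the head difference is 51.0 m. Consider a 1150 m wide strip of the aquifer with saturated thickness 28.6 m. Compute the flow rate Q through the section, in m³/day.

Convert K: 6.60e-06 m/s × 86400 = 0.5702 m/day.
Cross-sectional area A = 1150 × 28.6 = 32890 m².
Hydraulic gradient i = Δh / L = 51.0 / 2100 = 0.02429.
Darcy's law: Q = K · A · i = 0.5702 × 32890 × 0.02429 = 455.5 m³/day.

455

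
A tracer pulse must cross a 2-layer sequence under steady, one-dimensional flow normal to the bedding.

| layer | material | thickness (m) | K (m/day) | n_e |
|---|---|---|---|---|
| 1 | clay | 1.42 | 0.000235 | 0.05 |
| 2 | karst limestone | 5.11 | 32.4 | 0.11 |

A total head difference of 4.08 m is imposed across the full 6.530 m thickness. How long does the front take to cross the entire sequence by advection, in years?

2.57

With flow normal to the layers, continuity requires the same specific discharge q through every layer.
Σ(b_i/K_i) = 1.42/0.000235 + 5.11/32.4 = 6043 d.
q = Δh / Σ(b_i/K_i) = 4.08 / 6043 = 0.0006752 m/day.
In each layer the seepage velocity is v_i = q/n_i, so the layer transit time is t_i = b_i·n_i / q:
  layer 1 (clay): t_1 = 1.42 × 0.05 / 0.0006752 = 105.2 d
  layer 2 (karst limestone): t_2 = 5.11 × 0.11 / 0.0006752 = 832.5 d
Total t = Σ t_i = 937.7 days = 2.567 years.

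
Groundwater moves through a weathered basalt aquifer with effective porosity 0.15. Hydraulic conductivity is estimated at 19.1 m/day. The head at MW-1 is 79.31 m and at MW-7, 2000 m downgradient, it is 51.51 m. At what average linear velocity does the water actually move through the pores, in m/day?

1.77

Hydraulic gradient i = (79.31 − 51.51) / 2000 = 27.8 / 2000 = 0.01390.
Darcy flux q = K · i = 19.10 × 0.01390 = 0.2655 m/day.
Seepage velocity v = q / n_e = 0.2655 / 0.15 = 1.770 m/day.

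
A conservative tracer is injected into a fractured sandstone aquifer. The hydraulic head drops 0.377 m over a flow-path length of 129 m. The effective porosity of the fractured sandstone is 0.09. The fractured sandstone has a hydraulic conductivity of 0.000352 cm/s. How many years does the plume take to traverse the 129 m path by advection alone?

35.8

Convert K: 0.000352 cm/s × 864 = 0.3041 m/day.
Hydraulic gradient i = Δh / L = 0.377 / 129 = 0.002922.
Darcy flux q = K · i = 0.3041 × 0.002922 = 0.0008888 m/day.
Seepage velocity v = q / n_e = 0.0008888 / 0.09 = 0.009876 m/day.
Travel time t = L / v = 129 / 0.009876 = 13062 days = 35.76 years.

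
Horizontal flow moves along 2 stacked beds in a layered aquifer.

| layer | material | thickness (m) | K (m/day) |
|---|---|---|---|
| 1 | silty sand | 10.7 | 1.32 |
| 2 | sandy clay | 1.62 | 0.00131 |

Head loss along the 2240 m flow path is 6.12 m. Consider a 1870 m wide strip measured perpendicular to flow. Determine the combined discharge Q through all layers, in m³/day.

Flow is parallel to layering, so each bed carries its own Darcy discharge and the transmissivities add.
Σ(K_i·b_i) = 1.32×10.7 + 0.00131×1.62 = 14.13 m²/day.
Hydraulic gradient i = Δh / L = 6.12 / 2240 = 0.002732.
Q = Σ(K_i·b_i) · W · i = 14.13 × 1870 × 0.002732 = 72.17 m³/day.

72.2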